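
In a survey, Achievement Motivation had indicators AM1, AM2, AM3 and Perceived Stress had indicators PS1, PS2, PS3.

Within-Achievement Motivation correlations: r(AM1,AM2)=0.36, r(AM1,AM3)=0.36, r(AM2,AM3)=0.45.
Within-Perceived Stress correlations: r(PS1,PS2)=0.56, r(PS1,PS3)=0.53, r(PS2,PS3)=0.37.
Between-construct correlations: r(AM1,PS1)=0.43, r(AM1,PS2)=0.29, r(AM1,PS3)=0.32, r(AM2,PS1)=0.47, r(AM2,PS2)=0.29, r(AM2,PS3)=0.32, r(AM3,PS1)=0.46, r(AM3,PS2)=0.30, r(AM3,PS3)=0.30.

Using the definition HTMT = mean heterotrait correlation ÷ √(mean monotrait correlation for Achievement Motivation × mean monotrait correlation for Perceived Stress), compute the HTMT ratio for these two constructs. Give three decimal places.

0.811

Mean heterotrait r = 3.18/9 = 0.3533.
Mean within-AM = 1.17/3 = 0.3900; mean within-PS = 1.46/3 = 0.4867.
Geometric mean = √(0.3900 × 0.4867) = 0.4357.
HTMT = 0.3533 / 0.4357 = 0.811.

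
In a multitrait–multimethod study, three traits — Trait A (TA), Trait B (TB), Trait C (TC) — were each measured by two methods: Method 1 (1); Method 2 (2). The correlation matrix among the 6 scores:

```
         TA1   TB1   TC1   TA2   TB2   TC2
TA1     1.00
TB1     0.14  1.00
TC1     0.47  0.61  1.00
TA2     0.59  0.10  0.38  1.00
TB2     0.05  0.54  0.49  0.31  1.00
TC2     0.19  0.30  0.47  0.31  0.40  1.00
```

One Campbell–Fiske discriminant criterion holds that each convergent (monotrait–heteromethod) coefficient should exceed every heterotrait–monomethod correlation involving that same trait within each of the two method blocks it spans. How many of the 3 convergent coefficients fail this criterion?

2

Convergent coefficients and their comparison sets:
TA (methods 1·2): 0.59 vs {0.14, 0.31, 0.47, 0.31} → pass.
TB (methods 1·2): 0.54 vs {0.14, 0.31, 0.61, 0.40} → fail.
TC (methods 1·2): 0.47 vs {0.47, 0.31, 0.61, 0.40} → fail.
2 of 3 fail.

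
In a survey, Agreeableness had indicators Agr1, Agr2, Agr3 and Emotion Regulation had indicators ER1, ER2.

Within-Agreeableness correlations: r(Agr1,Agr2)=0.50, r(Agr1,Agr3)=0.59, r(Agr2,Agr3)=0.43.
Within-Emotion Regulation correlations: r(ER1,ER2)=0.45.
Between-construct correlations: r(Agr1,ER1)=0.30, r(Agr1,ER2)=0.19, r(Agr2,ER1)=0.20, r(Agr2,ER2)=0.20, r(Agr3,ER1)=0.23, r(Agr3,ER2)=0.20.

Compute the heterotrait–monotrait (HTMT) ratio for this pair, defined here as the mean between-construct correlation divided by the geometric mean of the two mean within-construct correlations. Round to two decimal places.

Between-construct mean = 1.32/6 = 0.2200.
Mean within-Agr = 1.52/3 = 0.5067; mean within-ER = 0.45/1 = 0.4500.
Geometric mean = √(0.5067 × 0.4500) = 0.4775.
HTMT = 0.2200 / 0.4775 = 0.46.

0.46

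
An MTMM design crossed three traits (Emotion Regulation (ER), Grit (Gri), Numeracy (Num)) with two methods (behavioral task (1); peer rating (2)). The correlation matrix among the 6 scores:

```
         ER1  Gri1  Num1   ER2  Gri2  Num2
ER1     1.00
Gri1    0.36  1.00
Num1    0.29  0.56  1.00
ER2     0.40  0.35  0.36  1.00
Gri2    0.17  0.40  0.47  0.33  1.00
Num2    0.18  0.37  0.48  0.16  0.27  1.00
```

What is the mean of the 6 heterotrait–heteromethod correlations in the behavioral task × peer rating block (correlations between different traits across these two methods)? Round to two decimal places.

0.32

HTHM values (method 1 × method 2): 0.17, 0.18, 0.35, 0.37, 0.36, 0.47; mean = 1.90/6 = 0.32.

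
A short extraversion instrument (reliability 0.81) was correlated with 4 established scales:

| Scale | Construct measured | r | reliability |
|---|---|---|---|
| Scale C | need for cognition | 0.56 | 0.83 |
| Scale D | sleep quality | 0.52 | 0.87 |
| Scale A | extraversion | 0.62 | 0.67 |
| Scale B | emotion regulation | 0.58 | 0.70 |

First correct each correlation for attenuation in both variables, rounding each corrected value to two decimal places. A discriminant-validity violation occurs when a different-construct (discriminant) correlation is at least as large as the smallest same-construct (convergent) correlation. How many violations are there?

Disattenuated r (r / √(r_scale · r_new)):
  Scale C (disc): 0.56 / √(0.83·0.81) = 0.68
  Scale D (disc): 0.52 / √(0.87·0.81) = 0.62
  Scale A (conv): 0.62 / √(0.67·0.81) = 0.84
  Scale B (disc): 0.58 / √(0.70·0.81) = 0.77
Smallest convergent = 0.84. Discriminant values: 0.68, 0.62, 0.77; count ≥ 0.84 → 0.

0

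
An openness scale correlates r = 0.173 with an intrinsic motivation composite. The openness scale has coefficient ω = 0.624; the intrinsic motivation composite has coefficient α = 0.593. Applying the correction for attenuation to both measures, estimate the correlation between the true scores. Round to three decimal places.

r_true = r_obs / √(r_xx · r_yy) = 0.173 / √(0.624 × 0.593) = 0.173 / √0.370032 = 0.173 / 0.6083 ≈ 0.284.

0.284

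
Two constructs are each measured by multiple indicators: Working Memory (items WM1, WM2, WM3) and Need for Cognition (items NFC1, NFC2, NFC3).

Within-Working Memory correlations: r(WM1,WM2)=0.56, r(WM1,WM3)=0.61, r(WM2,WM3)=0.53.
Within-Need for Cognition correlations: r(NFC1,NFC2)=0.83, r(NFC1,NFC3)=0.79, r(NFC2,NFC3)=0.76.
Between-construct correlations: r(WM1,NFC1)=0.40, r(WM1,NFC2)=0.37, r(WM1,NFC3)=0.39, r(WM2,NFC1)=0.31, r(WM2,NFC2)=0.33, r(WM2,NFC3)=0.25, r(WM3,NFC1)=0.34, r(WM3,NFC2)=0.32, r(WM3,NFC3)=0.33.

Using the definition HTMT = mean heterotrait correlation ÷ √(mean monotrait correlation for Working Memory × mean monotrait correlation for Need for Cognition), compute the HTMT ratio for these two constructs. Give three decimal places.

Mean between = 3.04/9 = 0.3378.
Mean within-WM = 1.70/3 = 0.5667; mean within-NFC = 2.38/3 = 0.7933.
Geometric mean = √(0.5667 × 0.7933) = 0.6705.
HTMT = 0.3378 / 0.6705 = 0.504.

0.504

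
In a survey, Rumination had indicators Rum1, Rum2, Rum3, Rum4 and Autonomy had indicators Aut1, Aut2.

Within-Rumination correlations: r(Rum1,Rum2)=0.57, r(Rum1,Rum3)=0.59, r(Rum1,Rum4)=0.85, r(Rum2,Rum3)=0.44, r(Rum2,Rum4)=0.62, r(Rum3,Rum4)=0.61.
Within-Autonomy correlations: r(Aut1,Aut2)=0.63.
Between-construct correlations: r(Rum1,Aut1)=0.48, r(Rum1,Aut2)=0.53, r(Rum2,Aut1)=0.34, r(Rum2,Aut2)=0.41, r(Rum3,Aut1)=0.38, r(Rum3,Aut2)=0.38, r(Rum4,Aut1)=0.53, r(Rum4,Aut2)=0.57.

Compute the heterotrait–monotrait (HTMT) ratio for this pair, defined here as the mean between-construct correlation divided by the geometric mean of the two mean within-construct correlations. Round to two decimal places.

Mean between = 3.62/8 = 0.4525.
Mean within-Rum = 3.68/6 = 0.6133; mean within-Aut = 0.63/1 = 0.6300.
Geometric mean = √(0.6133 × 0.6300) = 0.6216.
HTMT = 0.4525 / 0.6216 = 0.73.

0.73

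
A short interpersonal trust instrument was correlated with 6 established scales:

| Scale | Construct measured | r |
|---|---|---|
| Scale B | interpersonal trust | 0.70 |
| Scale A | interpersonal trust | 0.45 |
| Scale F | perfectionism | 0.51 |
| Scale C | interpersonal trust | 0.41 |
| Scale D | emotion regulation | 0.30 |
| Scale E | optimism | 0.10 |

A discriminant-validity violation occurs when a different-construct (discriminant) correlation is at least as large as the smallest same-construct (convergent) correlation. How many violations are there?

Convergent (same construct = interpersonal trust): Scale B, Scale A, Scale C.
Smallest convergent = 0.41. Discriminant values: 0.51, 0.30, 0.10; count ≥ 0.41 → 1.

1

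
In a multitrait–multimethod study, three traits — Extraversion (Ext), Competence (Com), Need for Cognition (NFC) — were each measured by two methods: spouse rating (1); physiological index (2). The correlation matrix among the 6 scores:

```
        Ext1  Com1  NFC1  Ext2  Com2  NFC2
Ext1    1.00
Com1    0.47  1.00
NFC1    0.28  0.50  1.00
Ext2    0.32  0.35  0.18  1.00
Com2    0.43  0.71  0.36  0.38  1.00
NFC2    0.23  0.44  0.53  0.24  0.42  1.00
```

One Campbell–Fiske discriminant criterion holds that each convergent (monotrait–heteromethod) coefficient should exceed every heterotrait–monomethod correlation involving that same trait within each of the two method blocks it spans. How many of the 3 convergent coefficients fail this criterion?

Each convergent coefficient versus the relevant comparison correlations:
Ext (methods 1·2): 0.32 vs {0.47, 0.38, 0.28, 0.24} → fail.
Com (methods 1·2): 0.71 vs {0.47, 0.38, 0.50, 0.42} → pass.
NFC (methods 1·2): 0.53 vs {0.28, 0.24, 0.50, 0.42} → pass.
1 of 3 fail.

1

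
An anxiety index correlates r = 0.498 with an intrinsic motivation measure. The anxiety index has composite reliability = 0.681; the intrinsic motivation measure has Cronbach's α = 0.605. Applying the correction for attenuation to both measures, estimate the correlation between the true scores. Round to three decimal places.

r_true = r_obs / √(r_xx · r_yy) = 0.498 / √(0.681 × 0.605) = 0.498 / √0.412005 = 0.498 / 0.6419 ≈ 0.776.

0.776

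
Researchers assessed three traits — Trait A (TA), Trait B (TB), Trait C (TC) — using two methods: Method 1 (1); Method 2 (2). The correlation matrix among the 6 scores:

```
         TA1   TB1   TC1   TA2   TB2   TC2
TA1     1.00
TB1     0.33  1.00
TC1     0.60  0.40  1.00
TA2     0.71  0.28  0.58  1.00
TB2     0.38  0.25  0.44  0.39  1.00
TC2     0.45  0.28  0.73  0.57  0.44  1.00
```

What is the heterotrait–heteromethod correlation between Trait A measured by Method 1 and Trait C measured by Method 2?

Different traits and methods: r(TA1, TC2) = 0.45.

0.45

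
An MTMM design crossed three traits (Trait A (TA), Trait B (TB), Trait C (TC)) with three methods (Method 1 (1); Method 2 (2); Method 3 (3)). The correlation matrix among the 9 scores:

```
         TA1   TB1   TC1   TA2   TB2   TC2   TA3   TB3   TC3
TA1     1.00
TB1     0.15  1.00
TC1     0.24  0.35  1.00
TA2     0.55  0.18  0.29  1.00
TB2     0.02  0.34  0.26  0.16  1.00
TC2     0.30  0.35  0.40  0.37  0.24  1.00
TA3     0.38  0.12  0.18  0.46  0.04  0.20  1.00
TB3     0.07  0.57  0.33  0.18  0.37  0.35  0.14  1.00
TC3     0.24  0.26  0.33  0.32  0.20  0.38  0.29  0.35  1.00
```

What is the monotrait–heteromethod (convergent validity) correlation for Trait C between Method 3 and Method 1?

Same trait (TC), different methods: r(TC3, TC1) = 0.33.

0.33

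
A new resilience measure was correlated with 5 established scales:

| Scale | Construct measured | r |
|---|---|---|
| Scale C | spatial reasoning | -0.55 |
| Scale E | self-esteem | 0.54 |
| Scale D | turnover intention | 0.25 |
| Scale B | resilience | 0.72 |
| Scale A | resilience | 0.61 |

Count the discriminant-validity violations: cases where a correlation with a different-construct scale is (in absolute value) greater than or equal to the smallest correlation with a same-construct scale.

Convergent (same construct = resilience): Scale B, Scale A.
Smallest convergent = 0.61. Discriminant |r|: 0.55, 0.54, 0.25; count ≥ 0.61 → 0.

0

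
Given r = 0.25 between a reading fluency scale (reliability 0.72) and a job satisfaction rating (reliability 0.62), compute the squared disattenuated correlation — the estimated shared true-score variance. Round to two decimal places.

Disattenuated r = 0.25 / √(0.72 × 0.62) = 0.25 / 0.6681 = 0.3742.
Shared true-score variance = 0.3742² = 0.1400 ≈ 0.14.

0.14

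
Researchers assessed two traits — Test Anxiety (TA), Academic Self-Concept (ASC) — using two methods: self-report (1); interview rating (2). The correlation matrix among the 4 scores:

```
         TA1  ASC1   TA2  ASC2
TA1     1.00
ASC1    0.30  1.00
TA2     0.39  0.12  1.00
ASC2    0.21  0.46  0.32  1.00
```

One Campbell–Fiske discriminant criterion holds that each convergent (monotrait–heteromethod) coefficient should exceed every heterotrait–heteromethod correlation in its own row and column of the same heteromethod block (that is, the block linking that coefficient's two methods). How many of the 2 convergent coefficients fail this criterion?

Checking each validity diagonal entry against its comparison values:
TA (methods 1·2): 0.39 vs {0.21, 0.12} → pass.
ASC (methods 1·2): 0.46 vs {0.12, 0.21} → pass.
0 of 2 fail.

0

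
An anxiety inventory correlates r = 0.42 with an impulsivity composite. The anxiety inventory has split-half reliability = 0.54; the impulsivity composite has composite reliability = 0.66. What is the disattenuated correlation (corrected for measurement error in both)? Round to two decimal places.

0.70

r_true = r_obs / √(r_xx · r_yy) = 0.42 / √(0.54 × 0.66) = 0.42 / √0.3564 = 0.42 / 0.5970 ≈ 0.70.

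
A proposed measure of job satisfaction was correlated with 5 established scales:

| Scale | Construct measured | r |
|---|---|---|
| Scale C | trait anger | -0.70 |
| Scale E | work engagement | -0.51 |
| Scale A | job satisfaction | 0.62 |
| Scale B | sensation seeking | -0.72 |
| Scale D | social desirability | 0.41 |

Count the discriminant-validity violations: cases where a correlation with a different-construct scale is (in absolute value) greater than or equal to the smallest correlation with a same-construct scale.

2

Convergent (same construct = job satisfaction): Scale A.
Smallest convergent = 0.62. Discriminant |r|: 0.70, 0.51, 0.72, 0.41; count ≥ 0.62 → 2.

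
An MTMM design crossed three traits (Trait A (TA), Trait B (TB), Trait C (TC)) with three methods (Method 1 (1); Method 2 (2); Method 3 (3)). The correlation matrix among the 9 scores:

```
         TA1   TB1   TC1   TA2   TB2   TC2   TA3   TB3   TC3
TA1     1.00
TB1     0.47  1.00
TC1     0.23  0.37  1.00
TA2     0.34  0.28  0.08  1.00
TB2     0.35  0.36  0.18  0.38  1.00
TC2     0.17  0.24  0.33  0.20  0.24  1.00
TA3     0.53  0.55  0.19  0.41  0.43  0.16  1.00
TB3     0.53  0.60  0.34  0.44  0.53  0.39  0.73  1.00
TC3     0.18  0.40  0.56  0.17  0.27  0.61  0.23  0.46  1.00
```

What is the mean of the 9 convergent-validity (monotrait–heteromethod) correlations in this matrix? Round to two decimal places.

Convergent values: 0.34, 0.53, 0.41, 0.36, 0.60, 0.53, 0.33, 0.56, 0.61; mean = 4.27/9 = 0.47.

0.47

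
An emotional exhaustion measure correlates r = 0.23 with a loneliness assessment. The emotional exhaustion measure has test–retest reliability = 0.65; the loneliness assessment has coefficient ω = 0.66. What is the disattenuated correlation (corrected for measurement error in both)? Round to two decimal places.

r_true = r_obs / √(r_xx · r_yy) = 0.23 / √(0.65 × 0.66) = 0.23 / √0.4290 = 0.23 / 0.6550 ≈ 0.35.

0.35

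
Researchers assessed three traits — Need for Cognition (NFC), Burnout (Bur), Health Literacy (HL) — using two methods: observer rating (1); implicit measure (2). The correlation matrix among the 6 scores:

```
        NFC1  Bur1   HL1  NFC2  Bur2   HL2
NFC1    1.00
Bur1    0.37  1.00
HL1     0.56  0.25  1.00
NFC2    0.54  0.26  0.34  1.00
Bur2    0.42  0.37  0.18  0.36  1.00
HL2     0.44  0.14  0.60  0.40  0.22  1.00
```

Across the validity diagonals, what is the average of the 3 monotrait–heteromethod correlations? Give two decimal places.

0.50

Convergent values: 0.54, 0.37, 0.60; mean = 1.51/3 = 0.50.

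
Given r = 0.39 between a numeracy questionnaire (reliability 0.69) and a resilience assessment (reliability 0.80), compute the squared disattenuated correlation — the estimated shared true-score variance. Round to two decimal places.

0.28

Disattenuated r = 0.39 / √(0.69 × 0.80) = 0.39 / 0.7430 = 0.5249.
Shared true-score variance = 0.5249² = 0.2755 ≈ 0.28.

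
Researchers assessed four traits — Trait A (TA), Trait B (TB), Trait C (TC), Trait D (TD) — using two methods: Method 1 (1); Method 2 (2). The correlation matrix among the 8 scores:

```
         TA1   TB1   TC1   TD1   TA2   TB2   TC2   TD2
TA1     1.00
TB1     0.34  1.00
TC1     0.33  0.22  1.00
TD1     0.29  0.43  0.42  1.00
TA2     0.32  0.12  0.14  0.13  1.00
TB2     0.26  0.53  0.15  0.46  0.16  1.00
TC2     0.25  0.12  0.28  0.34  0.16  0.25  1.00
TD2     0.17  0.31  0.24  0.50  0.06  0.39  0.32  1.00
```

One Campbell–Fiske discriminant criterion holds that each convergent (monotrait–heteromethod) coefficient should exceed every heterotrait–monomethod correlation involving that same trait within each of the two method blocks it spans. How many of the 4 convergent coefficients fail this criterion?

Checking each validity diagonal entry against its comparison values:
TA (methods 1·2): 0.32 vs {0.34, 0.16, 0.33, 0.16, 0.29, 0.06} → fail.
TB (methods 1·2): 0.53 vs {0.34, 0.16, 0.22, 0.25, 0.43, 0.39} → pass.
TC (methods 1·2): 0.28 vs {0.33, 0.16, 0.22, 0.25, 0.42, 0.32} → fail.
TD (methods 1·2): 0.50 vs {0.29, 0.06, 0.43, 0.39, 0.42, 0.32} → pass.
2 of 4 fail.

2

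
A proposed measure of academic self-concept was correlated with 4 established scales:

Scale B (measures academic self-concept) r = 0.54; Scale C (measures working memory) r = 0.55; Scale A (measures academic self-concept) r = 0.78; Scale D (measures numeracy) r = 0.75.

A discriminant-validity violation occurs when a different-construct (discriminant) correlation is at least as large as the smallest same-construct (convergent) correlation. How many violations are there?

Convergent (same construct = academic self-concept): Scale B, Scale A.
Smallest convergent = 0.54. Discriminant values: 0.55, 0.75; count ≥ 0.54 → 2.

2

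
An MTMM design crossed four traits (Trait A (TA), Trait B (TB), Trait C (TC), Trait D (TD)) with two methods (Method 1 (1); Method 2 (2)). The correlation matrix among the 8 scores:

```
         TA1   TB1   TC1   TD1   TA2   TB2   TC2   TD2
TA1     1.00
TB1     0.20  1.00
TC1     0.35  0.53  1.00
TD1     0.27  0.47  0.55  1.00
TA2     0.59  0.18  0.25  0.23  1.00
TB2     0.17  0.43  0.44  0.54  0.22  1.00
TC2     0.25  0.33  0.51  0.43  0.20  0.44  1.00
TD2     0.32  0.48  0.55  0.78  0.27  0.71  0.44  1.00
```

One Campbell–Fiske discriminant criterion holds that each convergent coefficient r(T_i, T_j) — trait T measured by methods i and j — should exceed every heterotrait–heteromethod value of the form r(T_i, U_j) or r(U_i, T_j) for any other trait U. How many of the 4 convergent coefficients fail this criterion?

2

Checking each validity diagonal entry against its comparison values:
TA (methods 1·2): 0.59 vs {0.17, 0.18, 0.25, 0.25, 0.32, 0.23} → pass.
TB (methods 1·2): 0.43 vs {0.18, 0.17, 0.33, 0.44, 0.48, 0.54} → fail.
TC (methods 1·2): 0.51 vs {0.25, 0.25, 0.44, 0.33, 0.55, 0.43} → fail.
TD (methods 1·2): 0.78 vs {0.23, 0.32, 0.54, 0.48, 0.43, 0.55} → pass.
2 of 4 fail.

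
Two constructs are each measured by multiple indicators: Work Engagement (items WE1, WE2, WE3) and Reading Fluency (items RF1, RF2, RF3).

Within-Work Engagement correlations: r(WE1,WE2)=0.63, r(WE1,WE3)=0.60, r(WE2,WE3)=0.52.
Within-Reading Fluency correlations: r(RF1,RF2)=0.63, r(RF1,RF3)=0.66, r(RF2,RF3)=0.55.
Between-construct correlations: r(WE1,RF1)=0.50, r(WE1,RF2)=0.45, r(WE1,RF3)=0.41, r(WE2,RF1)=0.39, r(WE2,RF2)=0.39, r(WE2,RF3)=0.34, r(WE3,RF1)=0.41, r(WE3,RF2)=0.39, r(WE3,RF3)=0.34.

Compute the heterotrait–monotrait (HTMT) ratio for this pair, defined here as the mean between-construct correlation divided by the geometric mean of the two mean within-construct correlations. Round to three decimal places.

0.672

Mean between = 3.62/9 = 0.4022.
Mean within-WE = 1.75/3 = 0.5833; mean within-RF = 1.84/3 = 0.6133.
Geometric mean = √(0.5833 × 0.6133) = 0.5981.
HTMT = 0.4022 / 0.5981 = 0.672.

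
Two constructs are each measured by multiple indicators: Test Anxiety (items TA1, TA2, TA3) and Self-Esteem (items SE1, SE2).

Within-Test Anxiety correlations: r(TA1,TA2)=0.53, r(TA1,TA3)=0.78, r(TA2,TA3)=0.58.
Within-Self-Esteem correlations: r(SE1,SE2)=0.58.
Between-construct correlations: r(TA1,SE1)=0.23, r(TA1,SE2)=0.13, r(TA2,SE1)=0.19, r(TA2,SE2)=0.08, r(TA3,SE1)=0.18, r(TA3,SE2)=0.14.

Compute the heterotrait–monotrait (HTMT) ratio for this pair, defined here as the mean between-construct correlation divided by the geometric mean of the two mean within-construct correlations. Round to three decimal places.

0.262

Between-construct mean = 0.95/6 = 0.1583.
Mean within-TA = 1.89/3 = 0.6300; mean within-SE = 0.58/1 = 0.5800.
Geometric mean = √(0.6300 × 0.5800) = 0.6045.
HTMT = 0.1583 / 0.6045 = 0.262.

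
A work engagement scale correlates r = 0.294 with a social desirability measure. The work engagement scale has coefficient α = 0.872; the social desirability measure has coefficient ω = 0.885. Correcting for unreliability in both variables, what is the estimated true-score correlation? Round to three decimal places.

0.335

r_true = r_obs / √(r_xx · r_yy) = 0.294 / √(0.872 × 0.885) = 0.294 / √0.771720 = 0.294 / 0.8785 ≈ 0.335.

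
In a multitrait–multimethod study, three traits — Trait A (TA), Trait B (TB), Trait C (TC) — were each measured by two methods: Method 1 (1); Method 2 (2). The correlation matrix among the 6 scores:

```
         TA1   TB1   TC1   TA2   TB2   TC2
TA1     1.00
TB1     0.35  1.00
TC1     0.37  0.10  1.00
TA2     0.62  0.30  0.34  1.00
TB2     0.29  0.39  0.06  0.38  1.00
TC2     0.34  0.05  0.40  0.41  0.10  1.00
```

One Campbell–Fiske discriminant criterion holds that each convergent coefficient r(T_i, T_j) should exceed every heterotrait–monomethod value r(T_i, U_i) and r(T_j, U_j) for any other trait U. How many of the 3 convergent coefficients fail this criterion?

Each convergent coefficient versus the relevant comparison correlations:
TA (methods 1·2): 0.62 vs {0.35, 0.38, 0.37, 0.41} → pass.
TB (methods 1·2): 0.39 vs {0.35, 0.38, 0.10, 0.10} → pass.
TC (methods 1·2): 0.40 vs {0.37, 0.41, 0.10, 0.10} → fail.
1 of 3 fail.

1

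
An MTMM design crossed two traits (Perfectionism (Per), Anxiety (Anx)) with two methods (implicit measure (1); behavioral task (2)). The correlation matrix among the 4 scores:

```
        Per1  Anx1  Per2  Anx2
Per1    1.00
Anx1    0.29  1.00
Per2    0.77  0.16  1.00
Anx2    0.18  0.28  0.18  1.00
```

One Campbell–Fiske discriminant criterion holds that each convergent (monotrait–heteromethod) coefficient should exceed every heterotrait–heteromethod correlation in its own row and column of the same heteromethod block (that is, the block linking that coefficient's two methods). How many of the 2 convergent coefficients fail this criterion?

0

Checking each validity diagonal entry against its comparison values:
Per (methods 1·2): 0.77 vs {0.18, 0.16} → pass.
Anx (methods 1·2): 0.28 vs {0.16, 0.18} → pass.
0 of 2 fail.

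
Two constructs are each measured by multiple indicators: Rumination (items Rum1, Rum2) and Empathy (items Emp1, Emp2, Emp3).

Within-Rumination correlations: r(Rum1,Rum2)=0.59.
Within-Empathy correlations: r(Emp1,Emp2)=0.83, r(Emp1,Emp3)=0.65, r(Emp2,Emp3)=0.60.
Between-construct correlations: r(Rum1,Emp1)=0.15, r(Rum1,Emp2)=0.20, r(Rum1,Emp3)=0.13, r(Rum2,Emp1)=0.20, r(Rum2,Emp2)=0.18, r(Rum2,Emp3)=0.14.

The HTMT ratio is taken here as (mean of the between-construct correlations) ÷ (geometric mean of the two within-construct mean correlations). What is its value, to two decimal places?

Between-construct mean = 1.00/6 = 0.1667.
Mean within-Rum = 0.59/1 = 0.5900; mean within-Emp = 2.08/3 = 0.6933.
Geometric mean = √(0.5900 × 0.6933) = 0.6396.
HTMT = 0.1667 / 0.6396 = 0.26.

0.26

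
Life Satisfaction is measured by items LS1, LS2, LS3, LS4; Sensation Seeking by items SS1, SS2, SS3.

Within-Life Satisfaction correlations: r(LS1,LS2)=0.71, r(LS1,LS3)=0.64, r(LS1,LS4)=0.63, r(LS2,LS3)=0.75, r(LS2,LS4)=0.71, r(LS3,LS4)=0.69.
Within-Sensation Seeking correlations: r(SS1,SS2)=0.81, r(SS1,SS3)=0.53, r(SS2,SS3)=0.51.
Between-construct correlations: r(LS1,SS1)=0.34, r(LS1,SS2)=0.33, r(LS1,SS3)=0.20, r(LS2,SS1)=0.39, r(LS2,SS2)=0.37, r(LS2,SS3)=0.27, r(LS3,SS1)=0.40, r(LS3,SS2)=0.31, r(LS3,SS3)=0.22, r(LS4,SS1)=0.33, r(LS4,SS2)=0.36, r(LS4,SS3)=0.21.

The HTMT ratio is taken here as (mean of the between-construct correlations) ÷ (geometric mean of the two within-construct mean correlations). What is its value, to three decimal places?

Between-construct mean = 3.73/12 = 0.3108.
Mean within-LS = 4.13/6 = 0.6883; mean within-SS = 1.85/3 = 0.6167.
Geometric mean = √(0.6883 × 0.6167) = 0.6515.
HTMT = 0.3108 / 0.6515 = 0.477.

0.477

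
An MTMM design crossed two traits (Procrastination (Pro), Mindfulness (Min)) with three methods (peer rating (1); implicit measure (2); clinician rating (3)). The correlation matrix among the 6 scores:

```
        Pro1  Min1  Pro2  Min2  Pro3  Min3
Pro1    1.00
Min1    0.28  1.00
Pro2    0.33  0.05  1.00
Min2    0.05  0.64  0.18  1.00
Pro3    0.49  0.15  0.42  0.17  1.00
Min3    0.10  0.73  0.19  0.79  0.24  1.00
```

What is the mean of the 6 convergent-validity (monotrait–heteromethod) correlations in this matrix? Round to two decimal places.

0.57

Convergent values: 0.33, 0.49, 0.42, 0.64, 0.73, 0.79; mean = 3.40/6 = 0.57.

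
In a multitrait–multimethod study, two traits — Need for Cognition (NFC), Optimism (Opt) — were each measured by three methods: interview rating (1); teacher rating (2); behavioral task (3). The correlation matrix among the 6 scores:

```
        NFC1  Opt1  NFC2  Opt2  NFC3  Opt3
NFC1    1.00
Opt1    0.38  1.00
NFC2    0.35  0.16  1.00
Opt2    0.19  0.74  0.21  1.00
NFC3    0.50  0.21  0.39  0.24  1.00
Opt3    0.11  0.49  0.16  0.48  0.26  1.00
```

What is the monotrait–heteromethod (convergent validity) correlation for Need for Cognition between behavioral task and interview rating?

Same trait (NFC), different methods: r(NFC3, NFC1) = 0.50.

0.50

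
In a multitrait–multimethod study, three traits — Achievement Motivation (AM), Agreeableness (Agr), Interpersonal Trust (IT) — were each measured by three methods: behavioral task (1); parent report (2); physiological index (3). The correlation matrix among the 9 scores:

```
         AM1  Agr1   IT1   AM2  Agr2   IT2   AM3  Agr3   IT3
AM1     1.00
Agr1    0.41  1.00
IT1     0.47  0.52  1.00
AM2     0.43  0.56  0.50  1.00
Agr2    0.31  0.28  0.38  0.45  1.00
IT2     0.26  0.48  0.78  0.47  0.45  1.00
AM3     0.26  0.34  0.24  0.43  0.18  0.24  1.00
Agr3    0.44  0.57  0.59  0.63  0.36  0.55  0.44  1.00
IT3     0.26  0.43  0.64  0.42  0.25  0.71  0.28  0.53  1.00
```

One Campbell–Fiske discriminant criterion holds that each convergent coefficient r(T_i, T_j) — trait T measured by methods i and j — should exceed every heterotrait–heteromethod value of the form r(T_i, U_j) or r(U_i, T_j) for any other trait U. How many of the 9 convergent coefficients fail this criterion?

Checking each validity diagonal entry against its comparison values:
AM (methods 1·2): 0.43 vs {0.31, 0.56, 0.26, 0.50} → fail.
AM (methods 1·3): 0.26 vs {0.44, 0.34, 0.26, 0.24} → fail.
AM (methods 2·3): 0.43 vs {0.63, 0.18, 0.42, 0.24} → fail.
Agr (methods 1·2): 0.28 vs {0.56, 0.31, 0.48, 0.38} → fail.
Agr (methods 1·3): 0.57 vs {0.34, 0.44, 0.43, 0.59} → fail.
Agr (methods 2·3): 0.36 vs {0.18, 0.63, 0.25, 0.55} → fail.
IT (methods 1·2): 0.78 vs {0.50, 0.26, 0.38, 0.48} → pass.
IT (methods 1·3): 0.64 vs {0.24, 0.26, 0.59, 0.43} → pass.
IT (methods 2·3): 0.71 vs {0.24, 0.42, 0.55, 0.25} → pass.
6 of 9 fail.

6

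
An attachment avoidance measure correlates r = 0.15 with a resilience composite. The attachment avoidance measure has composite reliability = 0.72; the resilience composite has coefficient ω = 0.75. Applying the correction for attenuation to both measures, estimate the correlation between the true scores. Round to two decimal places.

0.20

r_true = r_obs / √(r_xx · r_yy) = 0.15 / √(0.72 × 0.75) = 0.15 / √0.5400 = 0.15 / 0.7348 ≈ 0.20.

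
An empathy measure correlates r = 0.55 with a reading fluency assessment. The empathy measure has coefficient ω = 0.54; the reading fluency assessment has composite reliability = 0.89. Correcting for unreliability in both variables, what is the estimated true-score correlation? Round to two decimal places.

r_true = r_obs / √(r_xx · r_yy) = 0.55 / √(0.54 × 0.89) = 0.55 / √0.4806 = 0.55 / 0.6933 ≈ 0.79.

0.79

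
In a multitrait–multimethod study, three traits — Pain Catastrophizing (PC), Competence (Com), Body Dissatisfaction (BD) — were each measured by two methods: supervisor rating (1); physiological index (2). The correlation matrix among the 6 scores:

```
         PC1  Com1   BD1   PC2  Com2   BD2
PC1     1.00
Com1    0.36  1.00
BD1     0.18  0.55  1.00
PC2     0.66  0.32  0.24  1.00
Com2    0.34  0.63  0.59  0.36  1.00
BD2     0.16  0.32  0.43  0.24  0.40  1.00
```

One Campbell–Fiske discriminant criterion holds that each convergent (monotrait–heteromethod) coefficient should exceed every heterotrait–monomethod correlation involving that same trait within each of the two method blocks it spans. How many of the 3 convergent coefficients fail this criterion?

1

Each convergent coefficient versus the relevant comparison correlations:
PC (methods 1·2): 0.66 vs {0.36, 0.36, 0.18, 0.24} → pass.
Com (methods 1·2): 0.63 vs {0.36, 0.36, 0.55, 0.40} → pass.
BD (methods 1·2): 0.43 vs {0.18, 0.24, 0.55, 0.40} → fail.
1 of 3 fail.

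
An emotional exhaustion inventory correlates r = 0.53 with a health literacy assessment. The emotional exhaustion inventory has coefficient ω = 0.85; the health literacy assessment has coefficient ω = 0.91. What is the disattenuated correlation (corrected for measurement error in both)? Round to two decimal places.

0.60

r_true = r_obs / √(r_xx · r_yy) = 0.53 / √(0.85 × 0.91) = 0.53 / √0.7735 = 0.53 / 0.8795 ≈ 0.60.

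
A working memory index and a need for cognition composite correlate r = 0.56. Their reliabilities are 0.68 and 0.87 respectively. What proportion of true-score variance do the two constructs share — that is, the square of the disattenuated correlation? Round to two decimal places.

0.53

Disattenuated r = 0.56 / √(0.68 × 0.87) = 0.56 / 0.7692 = 0.7280.
Shared true-score variance = 0.7280² = 0.5300 ≈ 0.53.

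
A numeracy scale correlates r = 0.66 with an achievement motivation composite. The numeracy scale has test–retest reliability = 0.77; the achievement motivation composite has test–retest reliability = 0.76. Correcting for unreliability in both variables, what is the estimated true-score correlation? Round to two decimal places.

r_true = r_obs / √(r_xx · r_yy) = 0.66 / √(0.77 × 0.76) = 0.66 / √0.5852 = 0.66 / 0.7650 ≈ 0.86.

0.86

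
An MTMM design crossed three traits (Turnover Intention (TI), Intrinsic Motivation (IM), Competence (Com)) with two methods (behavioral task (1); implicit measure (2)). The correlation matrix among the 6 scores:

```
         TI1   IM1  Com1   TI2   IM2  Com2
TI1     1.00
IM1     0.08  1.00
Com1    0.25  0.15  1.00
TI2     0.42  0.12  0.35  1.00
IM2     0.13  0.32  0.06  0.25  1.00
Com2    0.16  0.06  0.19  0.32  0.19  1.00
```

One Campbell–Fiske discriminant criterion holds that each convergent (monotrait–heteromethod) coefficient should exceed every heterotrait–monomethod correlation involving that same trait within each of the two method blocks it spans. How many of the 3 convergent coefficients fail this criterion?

1

Checking each validity diagonal entry against its comparison values:
TI (methods 1·2): 0.42 vs {0.08, 0.25, 0.25, 0.32} → pass.
IM (methods 1·2): 0.32 vs {0.08, 0.25, 0.15, 0.19} → pass.
Com (methods 1·2): 0.19 vs {0.25, 0.32, 0.15, 0.19} → fail.
1 of 3 fail.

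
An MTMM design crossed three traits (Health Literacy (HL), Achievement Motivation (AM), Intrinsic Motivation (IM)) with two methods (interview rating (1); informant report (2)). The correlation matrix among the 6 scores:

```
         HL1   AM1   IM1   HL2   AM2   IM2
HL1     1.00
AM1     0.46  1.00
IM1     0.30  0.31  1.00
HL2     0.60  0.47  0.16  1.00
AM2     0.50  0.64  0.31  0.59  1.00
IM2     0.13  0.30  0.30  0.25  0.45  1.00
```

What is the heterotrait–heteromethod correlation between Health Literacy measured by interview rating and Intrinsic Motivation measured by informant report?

Different traits and methods: r(HL1, IM2) = 0.13.

0.13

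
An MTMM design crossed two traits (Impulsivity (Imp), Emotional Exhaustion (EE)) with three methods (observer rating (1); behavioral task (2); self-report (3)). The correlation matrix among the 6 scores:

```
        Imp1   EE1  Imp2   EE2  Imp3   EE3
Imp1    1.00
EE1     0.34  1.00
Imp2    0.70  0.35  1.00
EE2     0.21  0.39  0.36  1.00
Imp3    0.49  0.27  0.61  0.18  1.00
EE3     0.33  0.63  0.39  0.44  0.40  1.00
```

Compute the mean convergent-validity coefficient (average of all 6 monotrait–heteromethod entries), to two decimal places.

0.54

Convergent values: 0.70, 0.49, 0.61, 0.39, 0.63, 0.44; mean = 3.26/6 = 0.54.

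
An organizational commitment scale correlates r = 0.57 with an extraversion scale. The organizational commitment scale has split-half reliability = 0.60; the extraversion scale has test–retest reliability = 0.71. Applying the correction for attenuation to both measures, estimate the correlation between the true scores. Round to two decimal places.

0.87

r_true = r_obs / √(r_xx · r_yy) = 0.57 / √(0.60 × 0.71) = 0.57 / √0.4260 = 0.57 / 0.6527 ≈ 0.87.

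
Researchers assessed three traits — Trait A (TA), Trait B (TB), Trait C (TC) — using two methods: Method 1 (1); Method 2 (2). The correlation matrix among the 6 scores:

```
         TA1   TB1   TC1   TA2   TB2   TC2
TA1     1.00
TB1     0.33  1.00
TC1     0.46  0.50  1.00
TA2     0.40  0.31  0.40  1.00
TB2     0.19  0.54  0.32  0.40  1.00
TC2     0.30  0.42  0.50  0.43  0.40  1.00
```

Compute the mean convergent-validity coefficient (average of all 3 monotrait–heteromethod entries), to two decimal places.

0.48

Convergent values: 0.40, 0.54, 0.50; mean = 1.44/3 = 0.48.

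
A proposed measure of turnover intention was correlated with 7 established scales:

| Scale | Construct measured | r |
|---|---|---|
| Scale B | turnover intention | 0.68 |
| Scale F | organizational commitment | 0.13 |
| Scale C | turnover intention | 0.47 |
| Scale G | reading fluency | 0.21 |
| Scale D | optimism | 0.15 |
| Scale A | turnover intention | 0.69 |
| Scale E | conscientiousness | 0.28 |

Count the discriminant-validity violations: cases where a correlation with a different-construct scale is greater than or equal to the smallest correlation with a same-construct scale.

0

Convergent (same construct = turnover intention): Scale B, Scale C, Scale A.
Smallest convergent = 0.47. Discriminant values: 0.13, 0.21, 0.15, 0.28; count ≥ 0.47 → 0.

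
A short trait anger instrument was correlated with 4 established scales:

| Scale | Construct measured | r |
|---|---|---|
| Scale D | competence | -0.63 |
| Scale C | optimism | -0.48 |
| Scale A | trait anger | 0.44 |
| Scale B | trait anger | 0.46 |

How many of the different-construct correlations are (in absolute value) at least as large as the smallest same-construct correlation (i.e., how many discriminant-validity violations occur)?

Convergent (same construct = trait anger): Scale A, Scale B.
Smallest convergent = 0.44. Discriminant |r|: 0.63, 0.48; count ≥ 0.44 → 2.

2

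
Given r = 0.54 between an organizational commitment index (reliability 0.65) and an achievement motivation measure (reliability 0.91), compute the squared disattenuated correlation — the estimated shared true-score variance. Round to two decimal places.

Disattenuated r = 0.54 / √(0.65 × 0.91) = 0.54 / 0.7691 = 0.7021.
Shared true-score variance = 0.7021² = 0.4929 ≈ 0.49.

0.49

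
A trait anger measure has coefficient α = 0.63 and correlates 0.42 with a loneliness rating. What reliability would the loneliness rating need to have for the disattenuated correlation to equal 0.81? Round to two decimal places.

0.43

r_true = r_obs / √(r_xx · r_yy) ⇒ 0.81 = 0.42 / √(0.63 · r_yy).
√(0.63 · r_yy) = 0.42 / 0.81 = 0.5185; 0.63 · r_yy = 0.2688; r_yy = 0.2688 / 0.63 ≈ 0.43.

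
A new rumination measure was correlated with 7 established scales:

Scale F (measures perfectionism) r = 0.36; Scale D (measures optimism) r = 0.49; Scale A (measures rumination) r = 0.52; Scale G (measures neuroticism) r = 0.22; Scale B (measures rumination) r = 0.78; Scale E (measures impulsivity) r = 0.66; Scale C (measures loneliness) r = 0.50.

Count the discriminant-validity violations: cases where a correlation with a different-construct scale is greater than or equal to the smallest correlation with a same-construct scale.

Convergent (same construct = rumination): Scale A, Scale B.
Smallest convergent = 0.52. Discriminant values: 0.36, 0.49, 0.22, 0.66, 0.50; count ≥ 0.52 → 1.

1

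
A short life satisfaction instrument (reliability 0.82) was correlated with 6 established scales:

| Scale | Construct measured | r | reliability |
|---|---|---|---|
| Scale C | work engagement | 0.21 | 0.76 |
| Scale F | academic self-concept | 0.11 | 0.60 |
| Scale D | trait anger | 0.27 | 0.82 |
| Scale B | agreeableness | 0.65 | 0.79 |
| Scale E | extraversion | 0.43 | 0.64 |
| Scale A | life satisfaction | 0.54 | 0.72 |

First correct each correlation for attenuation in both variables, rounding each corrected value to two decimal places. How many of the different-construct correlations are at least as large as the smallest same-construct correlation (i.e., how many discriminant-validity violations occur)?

Disattenuated r (r / √(r_scale · r_new)):
  Scale C (disc): 0.21 / √(0.76·0.82) = 0.27
  Scale F (disc): 0.11 / √(0.60·0.82) = 0.16
  Scale D (disc): 0.27 / √(0.82·0.82) = 0.33
  Scale B (disc): 0.65 / √(0.79·0.82) = 0.81
  Scale E (disc): 0.43 / √(0.64·0.82) = 0.59
  Scale A (conv): 0.54 / √(0.72·0.82) = 0.70
Smallest convergent = 0.70. Discriminant values: 0.27, 0.16, 0.33, 0.81, 0.59; count ≥ 0.70 → 1.

1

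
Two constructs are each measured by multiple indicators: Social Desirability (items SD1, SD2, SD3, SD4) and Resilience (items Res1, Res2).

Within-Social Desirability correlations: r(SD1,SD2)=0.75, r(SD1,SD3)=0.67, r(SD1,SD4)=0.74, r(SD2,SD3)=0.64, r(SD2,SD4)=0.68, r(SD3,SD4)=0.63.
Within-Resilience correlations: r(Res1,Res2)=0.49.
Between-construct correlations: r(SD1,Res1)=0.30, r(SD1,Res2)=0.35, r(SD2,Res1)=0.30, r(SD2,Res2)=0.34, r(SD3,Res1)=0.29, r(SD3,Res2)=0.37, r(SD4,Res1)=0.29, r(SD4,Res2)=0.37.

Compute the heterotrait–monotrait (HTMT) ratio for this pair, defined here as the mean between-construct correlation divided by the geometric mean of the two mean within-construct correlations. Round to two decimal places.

Mean between = 2.61/8 = 0.3263.
Mean within-SD = 4.11/6 = 0.6850; mean within-Res = 0.49/1 = 0.4900.
Geometric mean = √(0.6850 × 0.4900) = 0.5794.
HTMT = 0.3263 / 0.5794 = 0.56.

0.56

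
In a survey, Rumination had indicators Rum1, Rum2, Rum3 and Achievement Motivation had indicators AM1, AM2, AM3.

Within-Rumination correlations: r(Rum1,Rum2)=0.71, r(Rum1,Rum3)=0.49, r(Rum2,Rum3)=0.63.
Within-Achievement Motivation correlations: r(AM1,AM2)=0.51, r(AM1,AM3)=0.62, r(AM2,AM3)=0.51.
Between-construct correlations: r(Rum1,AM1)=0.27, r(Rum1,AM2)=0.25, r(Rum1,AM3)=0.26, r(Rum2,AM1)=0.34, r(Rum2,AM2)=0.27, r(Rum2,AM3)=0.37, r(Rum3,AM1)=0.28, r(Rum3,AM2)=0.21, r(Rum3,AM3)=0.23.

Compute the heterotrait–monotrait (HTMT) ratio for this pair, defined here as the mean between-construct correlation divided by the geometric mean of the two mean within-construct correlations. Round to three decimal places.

0.477

Mean heterotrait r = 2.48/9 = 0.2756.
Mean within-Rum = 1.83/3 = 0.6100; mean within-AM = 1.64/3 = 0.5467.
Geometric mean = √(0.6100 × 0.5467) = 0.5775.
HTMT = 0.2756 / 0.5775 = 0.477.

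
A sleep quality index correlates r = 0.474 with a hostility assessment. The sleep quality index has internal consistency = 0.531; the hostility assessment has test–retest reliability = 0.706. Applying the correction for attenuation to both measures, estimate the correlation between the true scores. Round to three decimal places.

r_true = r_obs / √(r_xx · r_yy) = 0.474 / √(0.531 × 0.706) = 0.474 / √0.374886 = 0.474 / 0.6123 ≈ 0.774.

0.774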